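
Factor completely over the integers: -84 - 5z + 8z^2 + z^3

Testing divisors of the constant over divisors of the leading coefficient, z = 3 is a root, giving the factor (z - 3) and quotient z^2 + 11z + 28.
The remaining quadratic factors as (z + 7)(z + 4).

(z + 4)(z + 7)(z - 3)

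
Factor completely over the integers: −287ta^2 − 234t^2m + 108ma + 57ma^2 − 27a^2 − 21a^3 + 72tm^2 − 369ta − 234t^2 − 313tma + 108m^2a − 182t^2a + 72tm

−(2t + 3a)(9m + 7a + 9)(13t − 4m + a)

Group: 13t(−18tm − 14ta − 18t − 27ma − 21a^2 − 27a) + (−4m + a)(−18tm − 14ta − 18t − 27ma − 21a^2 − 27a); both groups contain (−18tm − 14ta − 18t − 27ma − 21a^2 − 27a), so (13t − 4m + a) is a factor with cofactor −18tm − 14ta − 18t − 27ma − 21a^2 − 27a.
The cofactor groups again: −18tm − 14ta − 18t − 27ma − 21a^2 − 27a = −9m(2t + 3a) + (−7a − 9)(2t + 3a); both groups contain (2t + 3a), giving −(9m + 7a + 9)(2t + 3a).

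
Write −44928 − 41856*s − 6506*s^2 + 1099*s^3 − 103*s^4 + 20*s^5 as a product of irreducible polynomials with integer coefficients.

(4*s + 9)*(5*s + 8)*(s − 8)*(s^2 − s + 78)

Among the possible rational roots, s = −8/5 is a root, so (5*s + 8) divides it; the quotient is 4*s^4 − 27*s^3 + 263*s^2 − 1722*s − 5616.
Continuing, s = 8 is a root, so (s − 8) is a factor; dividing leaves 4*s^3 + 5*s^2 + 303*s + 702.
Then s = −9/4 is a root, so (4*s + 9) is a factor; dividing leaves s^2 − s + 78.
The quadratic s^2 − s + 78 has discriminant −311 < 0 and is irreducible over ℤ.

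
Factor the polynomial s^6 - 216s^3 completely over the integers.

s^3(s - 6)(s^2 + 6s + 36)

Every term has a factor of s^3; factoring it out leaves s^3 - 216.
Recognize a difference of cubes with the parts s and 6.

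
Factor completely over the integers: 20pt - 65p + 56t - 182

Group as (20pt - 65p) + (56t - 182) = 5p(4t - 13) + 14(4t - 13).
Both groups share the factor (4t - 13).

(4t - 13)(5p + 14)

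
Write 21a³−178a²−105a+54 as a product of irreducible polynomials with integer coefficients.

(3a−1)(7a+6)(a−9)

By the rational root theorem, a = 1/3 is a root, giving the factor (3a−1) and quotient 7a²−57a−54.
The remaining quadratic factors as (7a+6)(a−9).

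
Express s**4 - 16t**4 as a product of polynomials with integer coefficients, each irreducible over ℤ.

(s)⁴ − (2t)⁴ = ((s)² − (2t)²)((s)² + (2t)²); the first factor splits again, the second (s**2 + 4t**2) is irreducible.

(s + 2t)(s - 2t)(s**2 + 4t**2)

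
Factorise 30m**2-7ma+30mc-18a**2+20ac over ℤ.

Group: 3m(10m-9a+10c) + 2a(10m-9a+10c); both groups contain (10m-9a+10c).

(10m-9a+10c)(3m+2a)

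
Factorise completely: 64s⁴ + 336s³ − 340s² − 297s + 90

Testing divisors of the constant over divisors of the leading coefficient, s = 1/4 is a root, so (4s − 1) is a factor; dividing leaves 16s³ + 88s² − 63s − 90.
Next, s = −3/4 is a root, so (4s + 3) is a factor; dividing leaves 4s² + 19s − 30.
The remaining quadratic factors as (4s − 5)(s + 6).

(4s + 3)(4s − 1)(4s − 5)(s + 6)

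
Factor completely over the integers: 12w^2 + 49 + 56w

Need a pair with product 12·49 = 588 and sum 56: that's 42 and 14.
Split the middle term: 12w^2 + 42w + 14w + 49 = 6w(2w + 7) + 7(2w + 7).

(2w + 7)(6w + 7)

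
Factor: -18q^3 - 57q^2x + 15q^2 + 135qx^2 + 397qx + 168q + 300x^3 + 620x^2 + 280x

Group: 3q(-6q^2 + 5qx + 21q + 25x^2 + 35x) + (12x + 8)(-6q^2 + 5qx + 21q + 25x^2 + 35x); both groups contain (-6q^2 + 5qx + 21q + 25x^2 + 35x), so (3q + 12x + 8) is a factor with cofactor -6q^2 + 5qx + 21q + 25x^2 + 35x.
The cofactor groups again: -6q^2 + 5qx + 21q + 25x^2 + 35x = -2q(3q + 5x) + (5x + 7)(3q + 5x); both groups contain (3q + 5x), giving -(2q - 5x - 7)(3q + 5x).

-(2q - 5x - 7)(3q + 12x + 8)(3q + 5x)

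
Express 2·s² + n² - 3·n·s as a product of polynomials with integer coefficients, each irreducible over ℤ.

Group: n·(n - s) - 2·s·(n - s); both groups contain (n - s).

(n - 2·s)·(n - s)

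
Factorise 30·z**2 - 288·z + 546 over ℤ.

6·(5·z - 13)·(z - 7)

Pull out the common factor 6, then factor the remaining trinomial.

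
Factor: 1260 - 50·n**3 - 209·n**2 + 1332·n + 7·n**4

By the rational root theorem, n = -5 is a root, giving the factor (n + 5) and quotient 7·n**3 - 85·n**2 + 216·n + 252.
Then n = 6 is a root, so (n - 6) divides it; the quotient is 7·n**2 - 43·n - 42.
The remaining quadratic factors as (7·n + 6)(n - 7).

(7·n + 6)·(n + 5)·(n - 6)·(n - 7)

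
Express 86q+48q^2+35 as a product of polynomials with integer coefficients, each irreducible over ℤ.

(6q+7)(8q+5)

Need a pair with product 48·35 = 1680 and sum 86: that's 56 and 30.
Split the middle term: 48q^2+56q + 30q+35 = 8q(6q+7) + 5(6q+7).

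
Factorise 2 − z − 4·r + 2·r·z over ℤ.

Group as (2·r·z − 4·r) + (−z + 2) = 2·r·(z − 2) − (z − 2).
Both groups share the factor (z − 2).

(2·r − 1)·(z − 2)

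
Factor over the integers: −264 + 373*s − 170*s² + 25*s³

By the rational root theorem, s = 8/5 is a root, giving the factor (5*s − 8) and quotient 5*s² − 26*s + 33.
The remaining quadratic factors as (s − 3)(5*s − 11).

(5*s − 11)*(5*s − 8)*(s − 3)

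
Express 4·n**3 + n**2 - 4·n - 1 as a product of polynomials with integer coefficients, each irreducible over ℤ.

Trying the rational-root candidates, n = 1 is a root, so (n - 1) divides it; the quotient is 4·n**2 + 5·n + 1.
The remaining quadratic factors as (4·n + 1)(n + 1).

(4·n + 1)·(n + 1)·(n - 1)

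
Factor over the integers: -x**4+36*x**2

Every term has a factor of x**2; factoring it out leaves -x**2+36.
Recognize a difference of squares with the parts 6 and x.

-x**2*(x+6)*(x-6)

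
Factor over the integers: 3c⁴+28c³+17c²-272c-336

Trying the rational-root candidates, c = 3 is a root, giving the factor (c-3) and quotient 3c³+37c²+128c+112.
Continuing, c = -4/3 is a root, giving the factor (3c+4) and quotient c²+11c+28.
The remaining quadratic factors as (c+4)(c+7).

(3c+4)(c+4)(c+7)(c-3)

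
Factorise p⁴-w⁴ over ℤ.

Write as (p²)² − (w²)², then factor p²-w² once more.

(p+w)(p-w)(p²+w²)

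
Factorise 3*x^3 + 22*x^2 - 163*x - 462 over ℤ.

(3*x + 7)*(x + 11)*(x - 6)

Testing divisors of the constant over divisors of the leading coefficient, x = 6 is a root, giving the factor (x - 6) and quotient 3*x^2 + 40*x + 77.
The remaining quadratic factors as (x + 11)(3*x + 7).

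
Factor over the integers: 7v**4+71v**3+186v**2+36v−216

By the rational root theorem, v = 6/7 is a root, so (7v−6) divides it; the quotient is v**3+11v**2+36v+36.
Next, v = −3 is a root, so (v+3) divides it; the quotient is v**2+8v+12.
The remaining quadratic factors as (v+6)(v+2).

(7v−6)(v+2)(v+3)(v+6)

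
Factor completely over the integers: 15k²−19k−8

(3k+1)(5k−8)

Need a pair with product 15·(−8) = −120 and sum −19: that's −24 and 5.
Split the middle term: 15k²−24k + 5k−8 = 3k(5k−8) + (5k−8).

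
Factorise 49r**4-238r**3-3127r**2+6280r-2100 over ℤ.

Testing divisors of the constant over divisors of the leading coefficient, r = -7 is a root, so (r+7) divides it; the quotient is 49r**3-581r**2+940r-300.
Continuing, r = 10/7 is a root, so (7r-10) divides it; the quotient is 7r**2-73r+30.
The remaining quadratic factors as (7r-3)(r-10).

(7r-10)(7r-3)(r+7)(r-10)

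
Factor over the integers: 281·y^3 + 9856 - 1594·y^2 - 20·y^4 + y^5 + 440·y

(y + 2)·(y - 4)·(y - 7)·(y^2 - 11·y + 176)

Trying the rational-root candidates, y = -2 is a root, so (y + 2) divides it; the quotient is y^4 - 22·y^3 + 325·y^2 - 2244·y + 4928.
Next, y = 7 is a root, giving the factor (y - 7) and quotient y^3 - 15·y^2 + 220·y - 704.
Then y = 4 is a root, so (y - 4) is a factor; dividing leaves y^2 - 11·y + 176.
The quadratic y^2 - 11·y + 176 has discriminant -583 < 0 and is irreducible over ℤ.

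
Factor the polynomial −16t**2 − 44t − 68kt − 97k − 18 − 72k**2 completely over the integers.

−(8k + 4t + 9)(9k + 4t + 2)

Group: −8k(9k + 4t + 2) + (−4t − 9)(9k + 4t + 2); both groups contain (9k + 4t + 2).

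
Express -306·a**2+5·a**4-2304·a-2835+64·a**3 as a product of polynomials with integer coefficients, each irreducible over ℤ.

(5·a+9)·(a+15)·(a+3)·(a-7)

Among the possible rational roots, a = 7 is a root, so (a-7) is a factor; dividing leaves 5·a**3+99·a**2+387·a+405.
Then a = -3 is a root, giving the factor (a+3) and quotient 5·a**2+84·a+135.
The remaining quadratic factors as (5·a+9)(a+15).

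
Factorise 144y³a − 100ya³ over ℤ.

Factor out 4ya, leaving 36y² − 25a², which is a difference of two squares.

4ay(6y − 5a)(6y + 5a)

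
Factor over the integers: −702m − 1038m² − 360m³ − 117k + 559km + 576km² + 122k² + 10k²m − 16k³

Group: k(−16k² + 106km + 122k − 60m² − 173m − 117) + 6m(−16k² + 106km + 122k − 60m² − 173m − 117); both groups contain (−16k² + 106km + 122k − 60m² − 173m − 117), so (k + 6m) is a factor with cofactor −16k² + 106km + 122k − 60m² − 173m − 117.
The cofactor groups again: −16k² + 106km + 122k − 60m² − 173m − 117 = −2k(8k − 5m − 9) + (12m + 13)(8k − 5m − 9); both groups contain (8k − 5m − 9), giving −(2k − 12m − 13)(8k − 5m − 9).

−(2k − 12m − 13)(8k − 5m − 9)(k + 6m)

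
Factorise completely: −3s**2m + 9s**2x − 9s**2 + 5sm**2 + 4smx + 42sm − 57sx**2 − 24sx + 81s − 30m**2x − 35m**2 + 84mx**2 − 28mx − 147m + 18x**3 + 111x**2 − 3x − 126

Group: 3s(−sm + 3sx − 3s + 6mx + 7m − 18x**2 − 3x + 21) + (−5m − x − 6)(−sm + 3sx − 3s + 6mx + 7m − 18x**2 − 3x + 21); both groups contain (−sm + 3sx − 3s + 6mx + 7m − 18x**2 − 3x + 21), so (3s − 5m − x − 6) is a factor with cofactor −sm + 3sx − 3s + 6mx + 7m − 18x**2 − 3x + 21.
The cofactor groups again: −sm + 3sx − 3s + 6mx + 7m − 18x**2 − 3x + 21 = −m(s − 6x − 7) + (3x − 3)(s − 6x − 7); both groups contain (s − 6x − 7), giving −(m − 3x + 3)(s − 6x − 7).

−(3s − 5m − x − 6)(m − 3x + 3)(s − 6x − 7)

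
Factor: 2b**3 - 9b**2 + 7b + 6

Testing divisors of the constant over divisors of the leading coefficient, b = -1/2 is a root, giving the factor (2b + 1) and quotient b**2 - 5b + 6.
The remaining quadratic factors as (b - 3)(b - 2).

(2b + 1)(b - 2)(b - 3)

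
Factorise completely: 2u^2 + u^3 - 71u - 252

Testing divisors of the constant over divisors of the leading coefficient, u = -7 is a root, so (u + 7) is a factor; dividing leaves u^2 - 5u - 36.
The remaining quadratic factors as (u - 9)(u + 4).

(u + 4)(u + 7)(u - 9)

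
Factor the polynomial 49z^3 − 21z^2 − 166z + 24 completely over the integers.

Trying the rational-root candidates, z = −12/7 is a root, so (7z + 12) is a factor; dividing leaves 7z^2 − 15z + 2.
The remaining quadratic factors as (z − 2)(7z − 1).

(7z + 12)(7z − 1)(z − 2)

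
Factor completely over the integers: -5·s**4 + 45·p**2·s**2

Pull out the common factor 5·s**2; 9·p**2 - s**2 is a difference of squares.

5·s**2·(3·p + s)·(3·p - s)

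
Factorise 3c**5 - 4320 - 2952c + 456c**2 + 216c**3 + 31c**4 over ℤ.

(3c + 4)(c + 6)(c - 3)(c**2 + 6c + 60)

By the rational root theorem, c = -6 is a root, so (c + 6) is a factor; dividing leaves 3c**4 + 13c**3 + 138c**2 - 372c - 720.
Next, c = -4/3 is a root, giving the factor (3c + 4) and quotient c**3 + 3c**2 + 42c - 180.
Continuing, c = 3 is a root, so (c - 3) divides it; the quotient is c**2 + 6c + 60.
The quadratic c**2 + 6c + 60 has discriminant -204 < 0 and is irreducible over ℤ.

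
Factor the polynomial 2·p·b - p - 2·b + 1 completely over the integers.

(2·b - 1)·(p - 1)

Group as (2·p·b - p) + (-2·b + 1) = p·(2·b - 1) - (2·b - 1).
Both groups share the factor (2·b - 1).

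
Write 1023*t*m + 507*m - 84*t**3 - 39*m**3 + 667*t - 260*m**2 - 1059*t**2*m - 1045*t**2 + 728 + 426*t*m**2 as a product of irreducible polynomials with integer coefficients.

Group: t*(-84*t**2 + 33*t*m + 47*t - 3*m**2 - 17*m + 56) + (13*m + 13)*(-84*t**2 + 33*t*m + 47*t - 3*m**2 - 17*m + 56); both groups contain (-84*t**2 + 33*t*m + 47*t - 3*m**2 - 17*m + 56), so (t + 13*m + 13) is a factor with cofactor -84*t**2 + 33*t*m + 47*t - 3*m**2 - 17*m + 56.
The cofactor groups again: -84*t**2 + 33*t*m + 47*t - 3*m**2 - 17*m + 56 = -7*t*(12*t - 3*m + 7) + (m + 8)*(12*t - 3*m + 7); both groups contain (12*t - 3*m + 7), giving -(7*t - m - 8)*(12*t - 3*m + 7).

-(12*t - 3*m + 7)*(7*t - m - 8)*(t + 13*m + 13)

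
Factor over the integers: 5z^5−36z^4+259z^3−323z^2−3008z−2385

Among the possible rational roots, z = −9/5 is a root, giving the factor (5z+9) and quotient z^4−9z^3+68z^2−187z−265.
Next, z = 5 is a root, so (z−5) is a factor; dividing leaves z^3−4z^2+48z+53.
Then z = −1 is a root, so (z+1) is a factor; dividing leaves z^2−5z+53.
The quadratic z^2−5z+53 has discriminant −187 < 0 and is irreducible over ℤ.

(5z+9)(z+1)(z−5)(z^2−5z+53)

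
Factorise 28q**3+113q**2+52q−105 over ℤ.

(4q+7)(7q−5)(q+3)

Testing divisors of the constant over divisors of the leading coefficient, q = −7/4 is a root, so (4q+7) divides it; the quotient is 7q**2+16q−15.
The remaining quadratic factors as (q+3)(7q−5).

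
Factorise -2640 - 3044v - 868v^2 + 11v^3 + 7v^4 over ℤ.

Trying the rational-root candidates, v = 12 is a root, so (v - 12) divides it; the quotient is 7v^3 + 95v^2 + 272v + 220.
Then v = -10 is a root, giving the factor (v + 10) and quotient 7v^2 + 25v + 22.
The remaining quadratic factors as (v + 2)(7v + 11).

(7v + 11)(v + 10)(v + 2)(v - 12)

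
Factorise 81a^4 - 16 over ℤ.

(3a + 2)(3a - 2)(9a^2 + 4)

Write as (9a^2)² − (4)², then factor 9a^2 - 4 once more.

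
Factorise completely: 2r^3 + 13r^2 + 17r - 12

(2r - 1)(r + 3)(r + 4)

Trying the rational-root candidates, r = 1/2 is a root, so (2r - 1) divides it; the quotient is r^2 + 7r + 12.
The remaining quadratic factors as (r + 4)(r + 3).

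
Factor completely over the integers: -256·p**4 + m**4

(m + 4·p)·(m - 4·p)·(m**2 + 16·p**2)

Difference of squares twice: with A = m and B = 4·p, A⁴ − B⁴ = (A² − B²)(A² + B²), and A² − B² factors again.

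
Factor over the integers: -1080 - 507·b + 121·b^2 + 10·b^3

(2·b - 9)·(5·b + 8)·(b + 15)

By the rational root theorem, b = -8/5 is a root, so (5·b + 8) is a factor; dividing leaves 2·b^2 + 21·b - 135.
The remaining quadratic factors as (b + 15)(2·b - 9).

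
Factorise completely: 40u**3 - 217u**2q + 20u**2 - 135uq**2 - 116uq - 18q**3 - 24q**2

Group: 8u(5u**2 - 29uq - 6q**2) + (3q + 4)(5u**2 - 29uq - 6q**2); both groups contain (5u**2 - 29uq - 6q**2), so (8u + 3q + 4) is a factor with cofactor 5u**2 - 29uq - 6q**2.
The cofactor groups again: 5u**2 - 29uq - 6q**2 = 5u(u - 6q) + q(u - 6q); both groups contain (u - 6q), giving (5u + q)(u - 6q).

(u - 6q)(8u + 3q + 4)(5u + q)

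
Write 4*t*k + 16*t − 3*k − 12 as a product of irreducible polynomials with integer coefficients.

(4*t − 3)*(k + 4)

Group as (4*t*k + 16*t) + (−3*k − 12) = 4*t*(k + 4) − 3*(k + 4).
Both groups share the factor (k + 4).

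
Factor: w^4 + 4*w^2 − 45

Substitute u = w^2 to get a quadratic in u, then factor.
w^2 + 9 is irreducible over ℤ (sum of squares).
w^2 − 5 is irreducible over ℤ (5 is not a perfect square).

(w^2 + 9)*(w^2 − 5)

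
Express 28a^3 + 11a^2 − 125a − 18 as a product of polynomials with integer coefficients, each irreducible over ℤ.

Testing divisors of the constant over divisors of the leading coefficient, a = −1/7 is a root, so (7a + 1) divides it; the quotient is 4a^2 + a − 18.
The remaining quadratic factors as (4a + 9)(a − 2).

(4a + 9)(7a + 1)(a − 2)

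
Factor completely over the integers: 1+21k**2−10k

Need a pair with product 21·1 = 21 and sum −10: that's −7 and −3.
Split the middle term: 21k**2−7k − 3k+1 = 7k(3k−1) − (3k−1).

(3k−1)(7k−1)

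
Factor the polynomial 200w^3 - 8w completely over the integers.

Factor out 8w, leaving 25w^2 - 1, which is a difference of two squares.

8w(5w + 1)(5w - 1)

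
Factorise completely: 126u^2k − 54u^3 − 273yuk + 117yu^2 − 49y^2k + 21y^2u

(7y − 3u)(3u − 7k)(y + 6u)

Group: 3u(7y^2 + 39yu − 18u^2) − 7k(7y^2 + 39yu − 18u^2); both groups contain (7y^2 + 39yu − 18u^2), so (3u − 7k) is a factor with cofactor 7y^2 + 39yu − 18u^2.
The cofactor groups again: 7y^2 + 39yu − 18u^2 = 7y(y + 6u) − 3u(y + 6u); both groups contain (y + 6u), giving (7y − 3u)(y + 6u).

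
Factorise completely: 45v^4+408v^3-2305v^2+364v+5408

Testing divisors of the constant over divisors of the leading coefficient, v = -4/3 is a root, giving the factor (3v+4) and quotient 15v^3+116v^2-923v+1352.
Then v = 8/3 is a root, so (3v-8) divides it; the quotient is 5v^2+52v-169.
The remaining quadratic factors as (v+13)(5v-13).

(3v+4)(3v-8)(5v-13)(v+13)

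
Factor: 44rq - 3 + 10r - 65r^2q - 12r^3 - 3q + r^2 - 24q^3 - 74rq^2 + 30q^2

Group: 4r(-3r^2 - 14rq - 2r - 8q^2 + 2q + 1) + (3q - 3)(-3r^2 - 14rq - 2r - 8q^2 + 2q + 1); both groups contain (-3r^2 - 14rq - 2r - 8q^2 + 2q + 1), so (4r + 3q - 3) is a factor with cofactor -3r^2 - 14rq - 2r - 8q^2 + 2q + 1.
The cofactor groups again: -3r^2 - 14rq - 2r - 8q^2 + 2q + 1 = -r(3r + 2q - 1) + (-4q - 1)(3r + 2q - 1); both groups contain (3r + 2q - 1), giving -(r + 4q + 1)(3r + 2q - 1).

-(3r + 2q - 1)(4r + 3q - 3)(r + 4q + 1)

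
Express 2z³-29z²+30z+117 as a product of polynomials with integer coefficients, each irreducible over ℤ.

By the rational root theorem, z = 13 is a root, giving the factor (z-13) and quotient 2z²-3z-9.
The remaining quadratic factors as (2z+3)(z-3).

(2z+3)(z-13)(z-3)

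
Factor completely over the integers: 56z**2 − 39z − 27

Need a pair with product 56·(−27) = −1512 and sum −39: that's 24 and −63.
Split the middle term: 56z**2 + 24z − 63z − 27 = 8z(7z + 3) − 9(7z + 3).

(7z + 3)(8z − 9)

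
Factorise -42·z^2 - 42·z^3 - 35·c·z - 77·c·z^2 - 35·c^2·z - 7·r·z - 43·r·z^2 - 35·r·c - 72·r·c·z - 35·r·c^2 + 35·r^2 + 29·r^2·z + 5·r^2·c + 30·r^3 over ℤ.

(5·r - 5·c - 6·z)·(6·r + 7·c + 7·z + 7)·(r + z)

Group: r·(30·r^2 + 5·r·c - r·z + 35·r - 35·c^2 - 77·c·z - 35·c - 42·z^2 - 42·z) + z·(30·r^2 + 5·r·c - r·z + 35·r - 35·c^2 - 77·c·z - 35·c - 42·z^2 - 42·z); both groups contain (30·r^2 + 5·r·c - r·z + 35·r - 35·c^2 - 77·c·z - 35·c - 42·z^2 - 42·z), so (r + z) is a factor with cofactor 30·r^2 + 5·r·c - r·z + 35·r - 35·c^2 - 77·c·z - 35·c - 42·z^2 - 42·z.
The cofactor groups again: 30·r^2 + 5·r·c - r·z + 35·r - 35·c^2 - 77·c·z - 35·c - 42·z^2 - 42·z = 6·r·(5·r - 5·c - 6·z) + (7·c + 7·z + 7)·(5·r - 5·c - 6·z); both groups contain (5·r - 5·c - 6·z), giving (6·r + 7·c + 7·z + 7)·(5·r - 5·c - 6·z).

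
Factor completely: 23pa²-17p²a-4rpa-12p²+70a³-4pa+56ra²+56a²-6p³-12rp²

-(p-2a)(4r+2p+5a+4)(3p+7a)

Group: 4r(-3p²-pa+14a²) + (2p+5a+4)(-3p²-pa+14a²); both groups contain (-3p²-pa+14a²), so (4r+2p+5a+4) is a factor with cofactor -3p²-pa+14a².
The cofactor groups again: -3p²-pa+14a² = -p(3p+7a) + 2a(3p+7a); both groups contain (3p+7a), giving -(p-2a)(3p+7a).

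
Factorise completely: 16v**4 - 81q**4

(2v - 3q)(2v + 3q)(4v**2 + 9q**2)

(2v)⁴ − (3q)⁴ = ((2v)² − (3q)²)((2v)² + (3q)²); the first factor splits again, the second (4v**2 + 9q**2) is irreducible.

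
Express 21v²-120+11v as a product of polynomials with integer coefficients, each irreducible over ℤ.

Need a pair with product 21·(-120) = -2520 and sum 11: that's 56 and -45.
Split the middle term: 21v²+56v - 45v-120 = 7v(3v+8) - 15(3v+8).

(3v+8)(7v-15)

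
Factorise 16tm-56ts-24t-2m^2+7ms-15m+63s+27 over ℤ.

Group: 8t(2m-7s-3) + (-m-9)(2m-7s-3); both groups contain (2m-7s-3).

(8t-m-9)(2m-7s-3)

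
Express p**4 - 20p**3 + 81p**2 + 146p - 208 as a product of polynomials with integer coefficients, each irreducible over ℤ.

Trying the rational-root candidates, p = 13 is a root, giving the factor (p - 13) and quotient p**3 - 7p**2 - 10p + 16.
Continuing, p = 1 is a root, so (p - 1) is a factor; dividing leaves p**2 - 6p - 16.
The remaining quadratic factors as (p - 8)(p + 2).

(p + 2)(p - 1)(p - 13)(p - 8)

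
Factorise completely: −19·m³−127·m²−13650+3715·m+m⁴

Testing divisors of the constant over divisors of the leading coefficient, m = −14 is a root, so (m+14) is a factor; dividing leaves m³−33·m²+335·m−975.
Next, m = 13 is a root, so (m−13) is a factor; dividing leaves m²−20·m+75.
The remaining quadratic factors as (m−5)(m−15).

(m+14)·(m−13)·(m−15)·(m−5)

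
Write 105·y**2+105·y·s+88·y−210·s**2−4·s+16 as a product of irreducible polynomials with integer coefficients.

Group: 7·y·(15·y−15·s+4) + (14·s+4)·(15·y−15·s+4); both groups contain (15·y−15·s+4).

(15·y−15·s+4)·(7·y+14·s+4)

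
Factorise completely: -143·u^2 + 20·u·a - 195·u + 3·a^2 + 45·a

Group: -11·u·(13·u - 3·a) + (-a - 15)·(13·u - 3·a); both groups contain (13·u - 3·a).

-(13·u - 3·a)·(11·u + a + 15)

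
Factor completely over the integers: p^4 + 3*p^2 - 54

Substitute u = p^2 to get a quadratic in u, then factor.
p^2 - 6 is irreducible over ℤ (6 is not a perfect square).
p^2 + 9 is irreducible over ℤ (sum of squares).

(p^2 + 9)*(p^2 - 6)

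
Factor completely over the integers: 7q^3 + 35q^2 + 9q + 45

(q + 5)(7q^2 + 9)

Group as (7q^3 + 9q) + (35q^2 + 45) = q(7q^2 + 9) + 5(7q^2 + 9).
Both groups share the factor (7q^2 + 9).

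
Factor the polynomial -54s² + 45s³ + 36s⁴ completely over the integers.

9s²(4s - 3)(s + 2)

Pull out the common factor 9s², then factor the remaining trinomial.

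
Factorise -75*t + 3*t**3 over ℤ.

Every term has a factor of 3*t. Then t**2 - 25 = (t)² − (5)².

3*t*(t + 5)*(t - 5)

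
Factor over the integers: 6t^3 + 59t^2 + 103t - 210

Testing divisors of the constant over divisors of the leading coefficient, t = 7/6 is a root, so (6t - 7) divides it; the quotient is t^2 + 11t + 30.
The remaining quadratic factors as (t + 5)(t + 6).

(6t - 7)(t + 5)(t + 6)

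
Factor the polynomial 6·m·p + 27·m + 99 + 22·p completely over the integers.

Group as (6·m·p + 27·m) + (22·p + 99) = 3·m·(2·p + 9) + 11·(2·p + 9).
Both groups share the factor (2·p + 9).

(2·p + 9)·(3·m + 11)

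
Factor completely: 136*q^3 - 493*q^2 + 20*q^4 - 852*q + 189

Among the possible rational roots, q = 7/2 is a root, giving the factor (2*q - 7) and quotient 10*q^3 + 103*q^2 + 114*q - 27.
Next, q = 1/5 is a root, giving the factor (5*q - 1) and quotient 2*q^2 + 21*q + 27.
The remaining quadratic factors as (2*q + 3)(q + 9).

(2*q + 3)*(2*q - 7)*(5*q - 1)*(q + 9)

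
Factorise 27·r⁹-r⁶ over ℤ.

r⁶·(3·r-1)·(9·r²+3·r+1)

Factor out r⁶ first: what remains is 27·r³-1.
Recognize a difference of cubes with the parts 3·r and 1.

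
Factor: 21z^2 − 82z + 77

(3z − 7)(7z − 11)

Need a pair with product 21·77 = 1617 and sum −82: that's −49 and −33.
Split the middle term: 21z^2 − 49z − 33z + 77 = 7z(3z − 7) − 11(3z − 7).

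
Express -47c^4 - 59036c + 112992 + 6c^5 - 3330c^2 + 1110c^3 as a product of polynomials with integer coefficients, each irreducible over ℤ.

(6c - 11)(c + 6)(c - 8)(c^2 - 4c + 214)

Among the possible rational roots, c = 11/6 is a root, giving the factor (6c - 11) and quotient c^4 - 6c^3 + 174c^2 - 236c - 10272.
Next, c = -6 is a root, so (c + 6) is a factor; dividing leaves c^3 - 12c^2 + 246c - 1712.
Next, c = 8 is a root, so (c - 8) divides it; the quotient is c^2 - 4c + 214.
The quadratic c^2 - 4c + 214 has discriminant -840 < 0 and is irreducible over ℤ.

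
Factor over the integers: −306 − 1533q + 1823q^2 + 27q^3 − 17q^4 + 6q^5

(6q + 1)(q + 6)(q − 1)(q^2 − 8q + 51)

Testing divisors of the constant over divisors of the leading coefficient, q = −6 is a root, so (q + 6) divides it; the quotient is 6q^4 − 53q^3 + 345q^2 − 247q − 51.
Continuing, q = −1/6 is a root, giving the factor (6q + 1) and quotient q^3 − 9q^2 + 59q − 51.
Then q = 1 is a root, so (q − 1) divides it; the quotient is q^2 − 8q + 51.
The quadratic q^2 − 8q + 51 has discriminant −140 < 0 and is irreducible over ℤ.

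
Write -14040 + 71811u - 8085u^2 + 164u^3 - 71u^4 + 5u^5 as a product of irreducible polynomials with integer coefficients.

(5u - 1)(u - 15)(u - 8)(u^2 + 9u + 117)

Testing divisors of the constant over divisors of the leading coefficient, u = 8 is a root, so (u - 8) is a factor; dividing leaves 5u^4 - 31u^3 - 84u^2 - 8757u + 1755.
Then u = 1/5 is a root, giving the factor (5u - 1) and quotient u^3 - 6u^2 - 18u - 1755.
Next, u = 15 is a root, giving the factor (u - 15) and quotient u^2 + 9u + 117.
The quadratic u^2 + 9u + 117 has discriminant -387 < 0 and is irreducible over ℤ.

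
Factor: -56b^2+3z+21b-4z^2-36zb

-(z+7b)(4z+8b-3)

Group: -z(4z+8b-3) - 7b(4z+8b-3); both groups contain (4z+8b-3).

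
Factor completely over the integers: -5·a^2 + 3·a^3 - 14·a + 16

(3·a - 8)·(a + 2)·(a - 1)

Testing divisors of the constant over divisors of the leading coefficient, a = 8/3 is a root, so (3·a - 8) divides it; the quotient is a^2 + a - 2.
The remaining quadratic factors as (a - 1)(a + 2).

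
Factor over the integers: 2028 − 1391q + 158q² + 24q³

(4q − 13)(6q − 13)(q + 12)

Testing divisors of the constant over divisors of the leading coefficient, q = 13/6 is a root, so (6q − 13) divides it; the quotient is 4q² + 35q − 156.
The remaining quadratic factors as (4q − 13)(q + 12).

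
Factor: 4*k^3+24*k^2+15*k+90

Group as (4*k^3+15*k) + (24*k^2+90) = k*(4*k^2+15) + 6*(4*k^2+15).
Both groups share the factor (4*k^2+15).

(k+6)*(4*k^2+15)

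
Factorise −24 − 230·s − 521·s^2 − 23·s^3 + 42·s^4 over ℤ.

Testing divisors of the constant over divisors of the leading coefficient, s = −3 is a root, so (s + 3) is a factor; dividing leaves 42·s^3 − 149·s^2 − 74·s − 8.
Continuing, s = −1/6 is a root, so (6·s + 1) divides it; the quotient is 7·s^2 − 26·s − 8.
The remaining quadratic factors as (s − 4)(7·s + 2).

(6·s + 1)·(7·s + 2)·(s + 3)·(s − 4)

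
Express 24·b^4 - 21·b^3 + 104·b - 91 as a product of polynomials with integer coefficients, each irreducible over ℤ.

Group as (24·b^4 + 104·b) + (-21·b^3 - 91) = 8·b·(3·b^3 + 13) - 7·(3·b^3 + 13).
Both groups share the factor (3·b^3 + 13).

(8·b - 7)·(3·b^3 + 13)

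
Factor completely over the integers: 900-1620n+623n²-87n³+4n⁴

Testing divisors of the constant over divisors of the leading coefficient, n = 6 is a root, giving the factor (n-6) and quotient 4n³-63n²+245n-150.
Continuing, n = 3/4 is a root, so (4n-3) divides it; the quotient is n²-15n+50.
The remaining quadratic factors as (n-10)(n-5).

(4n-3)(n-10)(n-5)(n-6)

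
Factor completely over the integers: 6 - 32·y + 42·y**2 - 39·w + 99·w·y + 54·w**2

Group: 6·w·(9·w + 6·y - 2) + (7·y - 3)·(9·w + 6·y - 2); both groups contain (9·w + 6·y - 2).

(6·w + 7·y - 3)·(9·w + 6·y - 2)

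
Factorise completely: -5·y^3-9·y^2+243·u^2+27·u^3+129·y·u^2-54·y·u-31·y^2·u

-(y-3·u)·(y+9·u)·(5·y+u+9)

Group: y·(-5·y^2-46·y·u-9·y-9·u^2-81·u) - 3·u·(-5·y^2-46·y·u-9·y-9·u^2-81·u); both groups contain (-5·y^2-46·y·u-9·y-9·u^2-81·u), so (y-3·u) is a factor with cofactor -5·y^2-46·y·u-9·y-9·u^2-81·u.
The cofactor groups again: -5·y^2-46·y·u-9·y-9·u^2-81·u = -5·y·(y+9·u) + (-u-9)·(y+9·u); both groups contain (y+9·u), giving -(5·y+u+9)·(y+9·u).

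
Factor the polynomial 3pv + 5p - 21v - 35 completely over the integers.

(3v + 5)(p - 7)

Group as (3pv + 5p) + (-21v - 35) = p(3v + 5) - 7(3v + 5).
Both groups share the factor (3v + 5).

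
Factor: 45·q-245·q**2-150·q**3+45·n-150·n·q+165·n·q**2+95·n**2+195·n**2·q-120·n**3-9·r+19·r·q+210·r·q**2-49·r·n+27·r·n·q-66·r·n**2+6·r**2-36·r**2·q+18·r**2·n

Group: 3·n·(6·r**2-22·r·n-35·r·q-9·r-40·n**2-15·n·q+45·n+25·q**2+45·q) + (-6·q+1)·(6·r**2-22·r·n-35·r·q-9·r-40·n**2-15·n·q+45·n+25·q**2+45·q); both groups contain (6·r**2-22·r·n-35·r·q-9·r-40·n**2-15·n·q+45·n+25·q**2+45·q), so (3·n-6·q+1) is a factor with cofactor 6·r**2-22·r·n-35·r·q-9·r-40·n**2-15·n·q+45·n+25·q**2+45·q.
The cofactor groups again: 6·r**2-22·r·n-35·r·q-9·r-40·n**2-15·n·q+45·n+25·q**2+45·q = r·(6·r+8·n-5·q-9) + (-5·n-5·q)·(6·r+8·n-5·q-9); both groups contain (6·r+8·n-5·q-9), giving (r-5·n-5·q)·(6·r+8·n-5·q-9).

(r-5·n-5·q)·(3·n-6·q+1)·(6·r+8·n-5·q-9)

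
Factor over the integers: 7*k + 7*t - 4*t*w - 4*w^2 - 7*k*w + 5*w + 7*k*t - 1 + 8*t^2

(7*k + 8*t + 4*w - 1)*(t - w + 1)

Group: t*(7*k + 8*t + 4*w - 1) + (-w + 1)*(7*k + 8*t + 4*w - 1); both groups contain (7*k + 8*t + 4*w - 1).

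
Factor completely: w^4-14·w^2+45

Substitute u = w^2 to get a quadratic in u, then factor.
w^2-5 is irreducible over ℤ (5 is not a perfect square).
w^2-9 is a difference of squares.

(w+3)·(w-3)·(w^2-5)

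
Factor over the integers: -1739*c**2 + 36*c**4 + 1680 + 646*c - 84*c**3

By the rational root theorem, c = 7/6 is a root, so (6*c - 7) is a factor; dividing leaves 6*c**3 - 7*c**2 - 298*c - 240.
Continuing, c = -6 is a root, so (c + 6) is a factor; dividing leaves 6*c**2 - 43*c - 40.
The remaining quadratic factors as (c - 8)(6*c + 5).

(6*c + 5)*(6*c - 7)*(c + 6)*(c - 8)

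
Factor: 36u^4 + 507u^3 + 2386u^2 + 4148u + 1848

(3u + 14)(3u + 2)(4u + 11)(u + 6)

Among the possible rational roots, u = -6 is a root, so (u + 6) is a factor; dividing leaves 36u^3 + 291u^2 + 640u + 308.
Then u = -11/4 is a root, so (4u + 11) divides it; the quotient is 9u^2 + 48u + 28.
The remaining quadratic factors as (3u + 2)(3u + 14).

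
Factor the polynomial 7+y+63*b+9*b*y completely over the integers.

Group as (9*b*y+63*b) + (y+7) = 9*b*(y+7) + (y+7).
Both groups share the factor (y+7).

(9*b+1)*(y+7)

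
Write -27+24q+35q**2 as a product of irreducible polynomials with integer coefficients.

(5q-3)(7q+9)

Need a pair with product 35·(-27) = -945 and sum 24: that's 45 and -21.
Split the middle term: 35q**2+45q - 21q-27 = 5q(7q+9) - 3(7q+9).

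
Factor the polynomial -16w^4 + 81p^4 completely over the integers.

(3p + 2w)(3p - 2w)(9p^2 + 4w^2)

(3p)⁴ − (2w)⁴ = ((3p)² − (2w)²)((3p)² + (2w)²); the first factor splits again, the second (9p^2 + 4w^2) is irreducible.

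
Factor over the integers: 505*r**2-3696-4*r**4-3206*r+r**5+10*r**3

Testing divisors of the constant over divisors of the leading coefficient, r = 6 is a root, so (r-6) is a factor; dividing leaves r**4+2*r**3+22*r**2+637*r+616.
Next, r = -1 is a root, so (r+1) divides it; the quotient is r**3+r**2+21*r+616.
Next, r = -8 is a root, so (r+8) divides it; the quotient is r**2-7*r+77.
The quadratic r**2-7*r+77 has discriminant -259 < 0 and is irreducible over ℤ.

(r+1)*(r+8)*(r-6)*(r**2-7*r+77)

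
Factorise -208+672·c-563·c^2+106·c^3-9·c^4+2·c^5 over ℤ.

(2·c-1)·(c-1)·(c-4)·(c^2+c+52)

Testing divisors of the constant over divisors of the leading coefficient, c = 4 is a root, giving the factor (c-4) and quotient 2·c^4-c^3+102·c^2-155·c+52.
Continuing, c = 1 is a root, giving the factor (c-1) and quotient 2·c^3+c^2+103·c-52.
Continuing, c = 1/2 is a root, giving the factor (2·c-1) and quotient c^2+c+52.
The quadratic c^2+c+52 has discriminant -207 < 0 and is irreducible over ℤ.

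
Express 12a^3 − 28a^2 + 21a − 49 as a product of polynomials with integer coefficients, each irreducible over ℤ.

(3a − 7)(4a^2 + 7)

Group as (12a^3 + 21a) + (−28a^2 − 49) = 3a(4a^2 + 7) − 7(4a^2 + 7).
Both groups share the factor (4a^2 + 7).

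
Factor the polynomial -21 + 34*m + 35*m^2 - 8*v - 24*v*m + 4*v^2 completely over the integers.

Group: 2*v*(2*v - 5*m - 7) + (-7*m + 3)*(2*v - 5*m - 7); both groups contain (2*v - 5*m - 7).

(2*v - 5*m - 7)*(2*v - 7*m + 3)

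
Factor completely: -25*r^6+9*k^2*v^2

Recognize a difference of squares with the parts 3*k*v and 5*r^3.

(3*k*v+5*r^3)*(3*k*v-5*r^3)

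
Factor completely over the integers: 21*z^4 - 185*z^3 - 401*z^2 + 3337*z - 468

Testing divisors of the constant over divisors of the leading coefficient, z = 1/7 is a root, so (7*z - 1) divides it; the quotient is 3*z^3 - 26*z^2 - 61*z + 468.
Continuing, z = 9 is a root, so (z - 9) is a factor; dividing leaves 3*z^2 + z - 52.
The remaining quadratic factors as (3*z + 13)(z - 4).

(3*z + 13)*(7*z - 1)*(z - 4)*(z - 9)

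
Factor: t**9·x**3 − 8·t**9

t**9·(x − 2)·(x**2 + 2·x + 4)

Factor out t**9 first: what remains is x**3 − 8.
Recognize a difference of cubes with the parts x and 2.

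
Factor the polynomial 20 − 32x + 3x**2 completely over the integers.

(3x − 2)(x − 10)

Need a pair with product 3·20 = 60 and sum −32: that's −2 and −30.
Split the middle term: 3x**2 − 2x − 30x + 20 = x(3x − 2) − 10(3x − 2).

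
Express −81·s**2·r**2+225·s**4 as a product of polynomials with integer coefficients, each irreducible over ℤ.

Pull out the common factor 9·s**2; 25·s**2−9·r**2 is a difference of squares.

9·s**2·(5·s−3·r)·(5·s+3·r)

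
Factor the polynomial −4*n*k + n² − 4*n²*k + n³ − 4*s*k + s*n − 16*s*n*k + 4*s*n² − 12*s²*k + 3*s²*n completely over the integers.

(n − 4*k)*(3*s + n + 1)*(s + n)

Group: s*(3*s*n − 12*s*k + n² − 4*n*k + n − 4*k) + n*(3*s*n − 12*s*k + n² − 4*n*k + n − 4*k); both groups contain (3*s*n − 12*s*k + n² − 4*n*k + n − 4*k), so (s + n) is a factor with cofactor 3*s*n − 12*s*k + n² − 4*n*k + n − 4*k.
The cofactor groups again: 3*s*n − 12*s*k + n² − 4*n*k + n − 4*k = n*(3*s + n + 1) − 4*k*(3*s + n + 1); both groups contain (3*s + n + 1), giving (n − 4*k)*(3*s + n + 1).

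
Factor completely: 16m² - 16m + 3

(4m - 1)(4m - 3)

Need a pair with product 16·3 = 48 and sum -16: that's -4 and -12.
Split the middle term: 16m² - 4m - 12m + 3 = 4m(4m - 1) - 3(4m - 1).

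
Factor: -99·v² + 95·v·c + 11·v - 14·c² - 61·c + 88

Group: -9·v·(11·v - 2·c - 11) + (7·c - 8)·(11·v - 2·c - 11); both groups contain (11·v - 2·c - 11).

-(11·v - 2·c - 11)·(9·v - 7·c + 8)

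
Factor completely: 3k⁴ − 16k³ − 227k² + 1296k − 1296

(3k − 4)(k + 9)(k − 4)(k − 9)

Testing divisors of the constant over divisors of the leading coefficient, k = 9 is a root, so (k − 9) divides it; the quotient is 3k³ + 11k² − 128k + 144.
Continuing, k = 4/3 is a root, giving the factor (3k − 4) and quotient k² + 5k − 36.
The remaining quadratic factors as (k − 4)(k + 9).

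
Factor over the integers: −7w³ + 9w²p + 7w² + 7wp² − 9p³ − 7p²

−(7w − 9p − 7)(w − p)(w + p)

Group: 7w(−w² + p²) + (−9p − 7)(−w² + p²); both groups contain (−w² + p²), so (7w − 9p − 7) is a factor with cofactor −w² + p².
The cofactor groups again: −w² + p² = −w(w − p) − p(w − p); both groups contain (w − p), giving −(w + p)(w − p).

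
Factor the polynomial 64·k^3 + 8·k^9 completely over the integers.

8·k^3·(k^2 + 2)·(k^4 − 2·k^2 + 4)

Every term has a factor of 8·k^3; factoring it out leaves k^6 + 8.
Recognize a sum of cubes with the parts 2 and k^2.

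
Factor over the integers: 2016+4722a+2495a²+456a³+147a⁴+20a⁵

Trying the rational-root candidates, a = -7/4 is a root, giving the factor (4a+7) and quotient 5a⁴+28a³+65a²+510a+288.
Then a = -6 is a root, giving the factor (a+6) and quotient 5a³-2a²+77a+48.
Continuing, a = -3/5 is a root, giving the factor (5a+3) and quotient a²-a+16.
The quadratic a²-a+16 has discriminant -63 < 0 and is irreducible over ℤ.

(4a+7)(5a+3)(a+6)(a²-a+16)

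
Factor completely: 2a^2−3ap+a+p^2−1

(2a−p−1)(a−p+1)

Group: 2a(a−p+1) + (−p−1)(a−p+1); both groups contain (a−p+1).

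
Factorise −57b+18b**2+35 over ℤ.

(3b−7)(6b−5)

Need a pair with product 18·35 = 630 and sum −57: that's −15 and −42.
Split the middle term: 18b**2−15b − 42b+35 = 3b(6b−5) − 7(6b−5).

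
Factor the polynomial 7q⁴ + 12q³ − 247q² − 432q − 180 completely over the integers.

Testing divisors of the constant over divisors of the leading coefficient, q = 6 is a root, giving the factor (q − 6) and quotient 7q³ + 54q² + 77q + 30.
Next, q = −6 is a root, so (q + 6) is a factor; dividing leaves 7q² + 12q + 5.
The remaining quadratic factors as (q + 1)(7q + 5).

(7q + 5)(q + 1)(q + 6)(q − 6)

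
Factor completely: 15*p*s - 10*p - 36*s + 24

Group as (15*p*s - 10*p) + (-36*s + 24) = 5*p*(3*s - 2) - 12*(3*s - 2).
Both groups share the factor (3*s - 2).

(3*s - 2)*(5*p - 12)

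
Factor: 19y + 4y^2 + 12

Need a pair with product 4·12 = 48 and sum 19: that's 16 and 3.
Split the middle term: 4y^2 + 16y + 3y + 12 = 4y(y + 4) + 3(y + 4).

(4y + 3)(y + 4)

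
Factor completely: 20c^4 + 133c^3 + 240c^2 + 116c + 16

By the rational root theorem, c = -4 is a root, so (c + 4) divides it; the quotient is 20c^3 + 53c^2 + 28c + 4.
Then c = -2/5 is a root, so (5c + 2) divides it; the quotient is 4c^2 + 9c + 2.
The remaining quadratic factors as (c + 2)(4c + 1).

(4c + 1)(5c + 2)(c + 2)(c + 4)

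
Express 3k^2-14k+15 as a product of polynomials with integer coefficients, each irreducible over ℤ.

(3k-5)(k-3)

Need a pair with product 3·15 = 45 and sum -14: that's -5 and -9.
Split the middle term: 3k^2-5k - 9k+15 = k(3k-5) - 3(3k-5).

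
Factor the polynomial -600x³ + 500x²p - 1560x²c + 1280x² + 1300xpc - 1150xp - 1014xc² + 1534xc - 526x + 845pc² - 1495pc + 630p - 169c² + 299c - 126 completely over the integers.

-(6x - 5p + 1)(10x + 13c - 14)(10x + 13c - 9)

Group: 10x(-60x² + 50xp - 78xc + 44x + 65pc - 45p - 13c + 9) + (13c - 14)(-60x² + 50xp - 78xc + 44x + 65pc - 45p - 13c + 9); both groups contain (-60x² + 50xp - 78xc + 44x + 65pc - 45p - 13c + 9), so (10x + 13c - 14) is a factor with cofactor -60x² + 50xp - 78xc + 44x + 65pc - 45p - 13c + 9.
The cofactor groups again: -60x² + 50xp - 78xc + 44x + 65pc - 45p - 13c + 9 = -10x(6x - 5p + 1) + (-13c + 9)(6x - 5p + 1); both groups contain (6x - 5p + 1), giving -(10x + 13c - 9)(6x - 5p + 1).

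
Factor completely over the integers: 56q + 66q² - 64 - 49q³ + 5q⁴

(5q - 4)(q + 1)(q - 2)(q - 8)

Testing divisors of the constant over divisors of the leading coefficient, q = 8 is a root, so (q - 8) divides it; the quotient is 5q³ - 9q² - 6q + 8.
Then q = -1 is a root, giving the factor (q + 1) and quotient 5q² - 14q + 8.
The remaining quadratic factors as (q - 2)(5q - 4).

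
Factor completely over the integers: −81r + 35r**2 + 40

(5r − 8)(7r − 5)

Need a pair with product 35·40 = 1400 and sum −81: that's −56 and −25.
Split the middle term: 35r**2 − 56r − 25r + 40 = 7r(5r − 8) − 5(5r − 8).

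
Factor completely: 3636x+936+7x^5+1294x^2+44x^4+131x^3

Trying the rational-root candidates, x = -2/7 is a root, so (7x+2) divides it; the quotient is x^4+6x^3+17x^2+180x+468.
Continuing, x = -6 is a root, so (x+6) is a factor; dividing leaves x^3+17x+78.
Then x = -3 is a root, so (x+3) divides it; the quotient is x^2-3x+26.
The quadratic x^2-3x+26 has discriminant -95 < 0 and is irreducible over ℤ.

(7x+2)(x+3)(x+6)(x^2-3x+26)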